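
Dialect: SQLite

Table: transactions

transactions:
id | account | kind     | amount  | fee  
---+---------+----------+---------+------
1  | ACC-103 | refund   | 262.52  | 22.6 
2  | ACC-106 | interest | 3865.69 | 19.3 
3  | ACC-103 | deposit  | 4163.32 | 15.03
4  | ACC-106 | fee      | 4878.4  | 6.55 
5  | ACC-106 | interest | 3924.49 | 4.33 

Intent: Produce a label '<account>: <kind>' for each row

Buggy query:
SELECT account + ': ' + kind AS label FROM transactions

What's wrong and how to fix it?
Bug: SQLite uses || for string concatenation; + coerces text to numbers (yielding 0)

Fix: Use the || operator for string concatenation

Corrected query:
SELECT account || ': ' || kind AS label FROM transactions

Result:
label            
-----------------
ACC-103: refund  
ACC-106: interest
ACC-103: deposit 
ACC-106: fee     
ACC-106: interest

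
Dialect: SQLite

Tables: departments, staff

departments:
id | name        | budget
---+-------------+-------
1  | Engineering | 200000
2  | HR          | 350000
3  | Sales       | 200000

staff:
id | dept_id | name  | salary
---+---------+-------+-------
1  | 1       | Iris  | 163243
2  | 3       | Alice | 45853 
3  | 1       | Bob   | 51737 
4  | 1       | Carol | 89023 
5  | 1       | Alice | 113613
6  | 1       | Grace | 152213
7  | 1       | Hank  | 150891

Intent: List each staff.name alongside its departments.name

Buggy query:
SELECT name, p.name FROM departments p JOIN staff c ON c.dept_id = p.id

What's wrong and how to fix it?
Bug: 'name' exists in both joined tables, so the database can't tell which one is meant

Fix: Qualify the column with its table alias (c.name)

Corrected query:
SELECT c.name, p.name FROM departments p JOIN staff c ON c.dept_id = p.id

Result:
name  | name       
------+------------
Iris  | Engineering
Alice | Sales      
Bob   | Engineering
Carol | Engineering
Alice | Engineering
Grace | Engineering
Hank  | Engineering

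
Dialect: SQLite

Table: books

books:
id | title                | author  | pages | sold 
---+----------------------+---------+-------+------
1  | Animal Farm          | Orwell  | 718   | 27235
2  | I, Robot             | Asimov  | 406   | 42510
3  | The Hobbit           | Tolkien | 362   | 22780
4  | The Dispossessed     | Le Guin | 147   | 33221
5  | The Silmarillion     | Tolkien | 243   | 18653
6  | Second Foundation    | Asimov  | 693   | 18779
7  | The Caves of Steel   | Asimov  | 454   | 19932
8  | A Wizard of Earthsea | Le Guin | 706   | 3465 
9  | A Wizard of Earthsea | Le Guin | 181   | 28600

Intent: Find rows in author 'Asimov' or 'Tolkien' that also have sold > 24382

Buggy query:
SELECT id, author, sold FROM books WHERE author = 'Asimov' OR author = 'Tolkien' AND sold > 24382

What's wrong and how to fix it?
Bug: AND binds tighter than OR, so this parses as author = 'Asimov' OR (author = 'Tolkien' AND sold > 24382)

Fix: Add parentheses around the OR so the AND applies to both alternatives

Corrected query:
SELECT id, author, sold FROM books WHERE (author = 'Asimov' OR author = 'Tolkien') AND sold > 24382

Result:
id | author | sold 
---+--------+------
2  | Asimov | 42510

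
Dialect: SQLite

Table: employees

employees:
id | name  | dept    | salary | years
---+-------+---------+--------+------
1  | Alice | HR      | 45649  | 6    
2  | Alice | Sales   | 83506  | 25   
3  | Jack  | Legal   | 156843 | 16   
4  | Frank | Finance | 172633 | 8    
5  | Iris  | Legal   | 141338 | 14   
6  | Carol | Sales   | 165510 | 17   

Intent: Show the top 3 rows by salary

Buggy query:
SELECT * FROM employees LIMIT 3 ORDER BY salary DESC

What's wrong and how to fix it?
Bug: LIMIT must come after ORDER BY

Fix: Swap the clauses: ORDER BY first, then LIMIT

Corrected query:
SELECT * FROM employees ORDER BY salary DESC LIMIT 3

Result:
id | name  | dept    | salary | years
---+-------+---------+--------+------
4  | Frank | Finance | 172633 | 8    
6  | Carol | Sales   | 165510 | 17   
3  | Jack  | Legal   | 156843 | 16   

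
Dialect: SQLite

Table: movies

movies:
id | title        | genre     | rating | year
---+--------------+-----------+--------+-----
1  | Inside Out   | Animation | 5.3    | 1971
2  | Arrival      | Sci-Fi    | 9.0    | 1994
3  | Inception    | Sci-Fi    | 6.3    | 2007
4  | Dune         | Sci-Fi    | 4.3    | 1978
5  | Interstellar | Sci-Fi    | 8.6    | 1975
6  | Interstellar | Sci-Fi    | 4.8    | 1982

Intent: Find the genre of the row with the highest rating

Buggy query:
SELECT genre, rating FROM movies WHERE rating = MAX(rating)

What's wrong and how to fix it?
Bug: MAX(rating) is an aggregate and cannot be used directly in WHERE

Fix: Use a subquery: WHERE rating = (SELECT MAX(rating) FROM movies)

Corrected query:
SELECT genre, rating FROM movies WHERE rating = (SELECT MAX(rating) FROM movies)

Result:
genre  | rating
-------+-------
Sci-Fi | 9     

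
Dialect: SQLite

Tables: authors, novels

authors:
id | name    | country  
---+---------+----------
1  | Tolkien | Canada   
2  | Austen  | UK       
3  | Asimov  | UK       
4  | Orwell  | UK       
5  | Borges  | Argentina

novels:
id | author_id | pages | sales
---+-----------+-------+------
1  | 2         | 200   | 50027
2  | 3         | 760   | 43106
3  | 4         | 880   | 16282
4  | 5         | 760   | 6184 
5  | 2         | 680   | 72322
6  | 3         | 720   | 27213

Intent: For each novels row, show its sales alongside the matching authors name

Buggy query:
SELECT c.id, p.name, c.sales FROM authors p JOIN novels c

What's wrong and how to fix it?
Bug: Missing join condition: each novels row is matched to all authors rows instead of just its own

Fix: Specify the join condition linking the foreign key to the parent id

Corrected query:
SELECT c.id, p.name, c.sales FROM authors p JOIN novels c ON c.author_id = p.id

Result:
id | name   | sales
---+--------+------
1  | Austen | 50027
2  | Asimov | 43106
3  | Orwell | 16282
4  | Borges | 6184 
5  | Austen | 72322
6  | Asimov | 27213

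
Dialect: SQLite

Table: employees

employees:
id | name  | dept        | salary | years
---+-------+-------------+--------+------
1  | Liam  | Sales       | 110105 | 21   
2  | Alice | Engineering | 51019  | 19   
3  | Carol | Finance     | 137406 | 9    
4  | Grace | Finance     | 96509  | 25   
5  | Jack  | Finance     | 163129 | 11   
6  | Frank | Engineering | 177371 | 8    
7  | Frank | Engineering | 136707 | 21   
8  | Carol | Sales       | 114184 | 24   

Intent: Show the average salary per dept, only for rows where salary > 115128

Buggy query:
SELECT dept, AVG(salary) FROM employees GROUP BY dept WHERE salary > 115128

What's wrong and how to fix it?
Bug: Row-level WHERE must come before GROUP BY in the clause order

Fix: Place WHERE between FROM and GROUP BY

Corrected query:
SELECT dept, AVG(salary) FROM employees WHERE salary > 115128 GROUP BY dept

Result:
dept        | AVG(salary)
------------+------------
Engineering | 157039     
Finance     | 150267.5   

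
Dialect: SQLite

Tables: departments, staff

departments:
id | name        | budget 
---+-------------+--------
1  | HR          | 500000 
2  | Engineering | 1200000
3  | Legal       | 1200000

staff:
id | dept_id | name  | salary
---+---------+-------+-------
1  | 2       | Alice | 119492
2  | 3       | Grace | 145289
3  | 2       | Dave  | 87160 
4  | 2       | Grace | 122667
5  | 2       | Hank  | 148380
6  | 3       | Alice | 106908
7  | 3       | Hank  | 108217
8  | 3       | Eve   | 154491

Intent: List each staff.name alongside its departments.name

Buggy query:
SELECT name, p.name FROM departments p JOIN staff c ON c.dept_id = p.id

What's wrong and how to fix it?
Bug: 'name' exists in both joined tables, so the database can't tell which one is meant

Fix: Qualify the column with its table alias (c.name)

Corrected query:
SELECT c.name, p.name FROM departments p JOIN staff c ON c.dept_id = p.id

Result:
name  | name       
------+------------
Alice | Engineering
Grace | Legal      
Dave  | Engineering
Grace | Engineering
Hank  | Engineering
Alice | Legal      
Hank  | Legal      
Eve   | Legal      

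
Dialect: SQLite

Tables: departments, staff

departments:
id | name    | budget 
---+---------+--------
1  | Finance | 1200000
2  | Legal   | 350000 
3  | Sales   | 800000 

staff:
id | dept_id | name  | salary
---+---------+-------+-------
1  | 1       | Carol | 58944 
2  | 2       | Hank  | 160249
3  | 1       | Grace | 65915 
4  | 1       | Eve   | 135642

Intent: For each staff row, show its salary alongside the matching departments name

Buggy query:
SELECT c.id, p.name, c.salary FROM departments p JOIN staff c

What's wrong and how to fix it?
Bug: JOIN with no ON clause produces a cartesian product; every staff row pairs with every departments row

Fix: Specify the join condition linking the foreign key to the parent id

Corrected query:
SELECT c.id, p.name, c.salary FROM departments p JOIN staff c ON c.dept_id = p.id

Result:
id | name    | salary
---+---------+-------
1  | Finance | 58944 
2  | Legal   | 160249
3  | Finance | 65915 
4  | Finance | 135642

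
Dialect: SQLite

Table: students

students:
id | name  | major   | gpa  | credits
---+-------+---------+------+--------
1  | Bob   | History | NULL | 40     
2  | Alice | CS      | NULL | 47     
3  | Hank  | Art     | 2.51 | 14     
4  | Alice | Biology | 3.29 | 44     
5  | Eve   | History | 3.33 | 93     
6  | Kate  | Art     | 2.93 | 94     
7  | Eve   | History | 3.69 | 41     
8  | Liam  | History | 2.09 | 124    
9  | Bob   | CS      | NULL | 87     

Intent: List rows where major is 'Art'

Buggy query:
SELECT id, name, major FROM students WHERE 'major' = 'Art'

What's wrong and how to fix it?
Bug: 'major' in single quotes is a string literal, not the column; the comparison is literal-vs-literal and never true

Fix: Reference the column as major without single quotes

Corrected query:
SELECT id, name, major FROM students WHERE major = 'Art'

Result:
id | name | major
---+------+------
3  | Hank | Art  
6  | Kate | Art  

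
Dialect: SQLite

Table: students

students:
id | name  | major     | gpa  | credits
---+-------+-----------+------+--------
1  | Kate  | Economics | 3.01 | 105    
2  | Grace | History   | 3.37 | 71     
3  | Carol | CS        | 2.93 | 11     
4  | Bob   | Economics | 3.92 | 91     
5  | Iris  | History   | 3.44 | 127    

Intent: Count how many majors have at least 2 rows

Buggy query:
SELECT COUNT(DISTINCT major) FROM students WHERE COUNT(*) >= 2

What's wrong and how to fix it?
Bug: COUNT(*) cannot appear in WHERE; the per-group count doesn't exist yet

Fix: Group first with HAVING COUNT(*) >= 2, then COUNT the resulting groups

Corrected query:
SELECT COUNT(*) FROM (SELECT major FROM students GROUP BY major HAVING COUNT(*) >= 2)

Result:
COUNT(*)
--------
2       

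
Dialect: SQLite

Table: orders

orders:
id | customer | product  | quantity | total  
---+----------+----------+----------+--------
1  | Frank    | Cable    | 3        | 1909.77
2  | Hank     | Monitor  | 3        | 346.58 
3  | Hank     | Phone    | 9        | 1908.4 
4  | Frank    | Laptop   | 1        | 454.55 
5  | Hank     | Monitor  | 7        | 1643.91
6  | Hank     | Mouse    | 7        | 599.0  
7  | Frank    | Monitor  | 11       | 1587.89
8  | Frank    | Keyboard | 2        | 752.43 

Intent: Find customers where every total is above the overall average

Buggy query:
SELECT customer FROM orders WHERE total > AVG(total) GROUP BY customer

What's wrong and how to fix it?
Bug: WHERE evaluates per row before aggregation, so AVG() is unavailable

Fix: Use a subquery for AVG and a HAVING MIN(...) filter so the condition holds for every row in the group

Corrected query:
SELECT customer FROM orders GROUP BY customer HAVING MIN(total) > (SELECT AVG(total) FROM orders)

Result:
(no rows)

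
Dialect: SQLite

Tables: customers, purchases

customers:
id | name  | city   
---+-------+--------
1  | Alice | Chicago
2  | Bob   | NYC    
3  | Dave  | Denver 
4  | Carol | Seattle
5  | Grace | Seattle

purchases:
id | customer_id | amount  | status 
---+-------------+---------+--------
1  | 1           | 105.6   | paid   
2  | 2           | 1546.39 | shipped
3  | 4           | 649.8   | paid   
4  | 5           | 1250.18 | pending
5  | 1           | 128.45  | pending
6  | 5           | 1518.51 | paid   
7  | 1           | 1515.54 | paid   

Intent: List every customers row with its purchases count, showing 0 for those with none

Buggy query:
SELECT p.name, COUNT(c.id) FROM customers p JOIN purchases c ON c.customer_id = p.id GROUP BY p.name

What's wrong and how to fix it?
Bug: INNER JOIN drops customers rows that have no matching purchases rows

Fix: Use LEFT JOIN so parents without children still appear (COUNT(c.id) gives 0)

Corrected query:
SELECT p.name, COUNT(c.id) FROM customers p LEFT JOIN purchases c ON c.customer_id = p.id GROUP BY p.name

Result:
name  | COUNT(c.id)
------+------------
Alice | 3          
Bob   | 1          
Carol | 1          
Dave  | 0          
Grace | 2          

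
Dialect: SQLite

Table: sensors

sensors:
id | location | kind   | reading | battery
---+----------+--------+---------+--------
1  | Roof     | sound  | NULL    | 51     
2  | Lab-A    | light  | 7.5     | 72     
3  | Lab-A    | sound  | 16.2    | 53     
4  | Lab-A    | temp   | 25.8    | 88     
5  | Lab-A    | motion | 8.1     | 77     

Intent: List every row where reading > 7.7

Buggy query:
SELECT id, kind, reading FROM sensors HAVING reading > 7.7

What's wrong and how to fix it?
Bug: HAVING filters the output of aggregation, but this query has no GROUP BY and no aggregate functions, so SQLite rejects it (HAVING clause on a non-aggregate query); the condition here is per row

Fix: Replace HAVING with WHERE since the condition applies to individual rows

Corrected query:
SELECT id, kind, reading FROM sensors WHERE reading > 7.7

Result:
id | kind   | reading
---+--------+--------
3  | sound  | 16.2   
4  | temp   | 25.8   
5  | motion | 8.1    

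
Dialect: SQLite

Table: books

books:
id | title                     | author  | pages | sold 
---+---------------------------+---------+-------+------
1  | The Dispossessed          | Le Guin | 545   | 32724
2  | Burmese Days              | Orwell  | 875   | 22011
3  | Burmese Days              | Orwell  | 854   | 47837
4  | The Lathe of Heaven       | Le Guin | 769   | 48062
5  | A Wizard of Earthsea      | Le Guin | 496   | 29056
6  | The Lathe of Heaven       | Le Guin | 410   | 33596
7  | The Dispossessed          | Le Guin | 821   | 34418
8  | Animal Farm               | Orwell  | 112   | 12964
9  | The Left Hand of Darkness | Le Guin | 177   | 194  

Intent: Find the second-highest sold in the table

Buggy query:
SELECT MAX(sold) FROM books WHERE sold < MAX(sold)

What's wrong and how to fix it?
Bug: MAX(sold) on the right of the comparison is an aggregate-in-WHERE error

Fix: Compute the overall MAX in a subquery, then take MAX of rows below it

Corrected query:
SELECT MAX(sold) FROM books WHERE sold < (SELECT MAX(sold) FROM books)

Result:
MAX(sold)
---------
47837    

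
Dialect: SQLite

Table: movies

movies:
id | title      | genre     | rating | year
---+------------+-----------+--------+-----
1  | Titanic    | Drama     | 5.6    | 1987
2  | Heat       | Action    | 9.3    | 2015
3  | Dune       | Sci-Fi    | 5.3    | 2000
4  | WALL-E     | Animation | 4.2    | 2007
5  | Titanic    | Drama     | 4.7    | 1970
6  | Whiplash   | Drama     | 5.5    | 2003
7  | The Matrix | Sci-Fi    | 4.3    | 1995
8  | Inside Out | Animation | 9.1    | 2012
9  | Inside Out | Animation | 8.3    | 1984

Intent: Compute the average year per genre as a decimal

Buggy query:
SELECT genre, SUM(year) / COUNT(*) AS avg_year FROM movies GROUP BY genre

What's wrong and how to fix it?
Bug: SUM(year) and COUNT(*) are both integers; the division truncates the fractional part

Fix: Multiply by 1.0 (or CAST to REAL) to force floating-point division

Corrected query:
SELECT genre, SUM(year) * 1.0 / COUNT(*) AS avg_year FROM movies GROUP BY genre

Result:
genre     | avg_year   
----------+------------
Action    | 2015       
Animation | 2001       
Drama     | 1986.666667
Sci-Fi    | 1997.5     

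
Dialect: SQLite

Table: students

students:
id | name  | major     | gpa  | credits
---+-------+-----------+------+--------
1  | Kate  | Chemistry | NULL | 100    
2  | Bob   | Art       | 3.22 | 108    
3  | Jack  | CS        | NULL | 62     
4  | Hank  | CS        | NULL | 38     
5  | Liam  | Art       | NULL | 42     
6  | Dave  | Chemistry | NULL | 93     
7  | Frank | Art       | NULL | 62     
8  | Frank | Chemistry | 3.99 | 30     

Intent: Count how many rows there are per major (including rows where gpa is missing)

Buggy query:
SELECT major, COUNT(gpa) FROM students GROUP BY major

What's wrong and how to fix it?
Bug: COUNT(column) counts non-NULL values only; rows with NULL gpa aren't counted

Fix: Use COUNT(*) to count all rows regardless of NULL

Corrected query:
SELECT major, COUNT(*) FROM students GROUP BY major

Result:
major     | COUNT(*)
----------+---------
Art       | 3       
CS        | 2       
Chemistry | 3       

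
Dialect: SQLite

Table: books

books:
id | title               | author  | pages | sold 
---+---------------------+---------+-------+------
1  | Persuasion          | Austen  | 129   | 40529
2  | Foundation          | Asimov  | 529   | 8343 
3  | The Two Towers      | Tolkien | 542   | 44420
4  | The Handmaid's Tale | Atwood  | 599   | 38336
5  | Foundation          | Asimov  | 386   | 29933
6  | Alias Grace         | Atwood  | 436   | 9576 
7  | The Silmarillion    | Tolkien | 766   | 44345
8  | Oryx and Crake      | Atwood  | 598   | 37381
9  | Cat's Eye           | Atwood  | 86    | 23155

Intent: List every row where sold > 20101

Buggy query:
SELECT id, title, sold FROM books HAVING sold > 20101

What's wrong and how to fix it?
Bug: This is a non-aggregate query (no GROUP BY, no aggregates), so in SQLite the HAVING clause is invalid here; a row-level condition belongs in WHERE

Fix: Use WHERE for row-level filtering

Corrected query:
SELECT id, title, sold FROM books WHERE sold > 20101

Result:
id | title               | sold 
---+---------------------+------
1  | Persuasion          | 40529
3  | The Two Towers      | 44420
4  | The Handmaid's Tale | 38336
5  | Foundation          | 29933
7  | The Silmarillion    | 44345
8  | Oryx and Crake      | 37381
9  | Cat's Eye           | 23155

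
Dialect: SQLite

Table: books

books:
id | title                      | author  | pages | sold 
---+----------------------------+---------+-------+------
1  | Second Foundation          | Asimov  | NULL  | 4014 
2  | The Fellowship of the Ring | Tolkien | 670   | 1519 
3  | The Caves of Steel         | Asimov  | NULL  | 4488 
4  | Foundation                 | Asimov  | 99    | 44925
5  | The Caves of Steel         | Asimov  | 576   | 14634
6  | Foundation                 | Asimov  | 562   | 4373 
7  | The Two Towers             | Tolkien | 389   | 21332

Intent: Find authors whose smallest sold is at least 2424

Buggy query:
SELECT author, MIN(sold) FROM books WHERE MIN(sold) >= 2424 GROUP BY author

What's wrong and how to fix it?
Bug: Aggregates like MIN are computed per group after WHERE runs

Fix: Use HAVING for the per-group MIN condition

Corrected query:
SELECT author, MIN(sold) FROM books GROUP BY author HAVING MIN(sold) >= 2424

Result:
author | MIN(sold)
-------+----------
Asimov | 4014     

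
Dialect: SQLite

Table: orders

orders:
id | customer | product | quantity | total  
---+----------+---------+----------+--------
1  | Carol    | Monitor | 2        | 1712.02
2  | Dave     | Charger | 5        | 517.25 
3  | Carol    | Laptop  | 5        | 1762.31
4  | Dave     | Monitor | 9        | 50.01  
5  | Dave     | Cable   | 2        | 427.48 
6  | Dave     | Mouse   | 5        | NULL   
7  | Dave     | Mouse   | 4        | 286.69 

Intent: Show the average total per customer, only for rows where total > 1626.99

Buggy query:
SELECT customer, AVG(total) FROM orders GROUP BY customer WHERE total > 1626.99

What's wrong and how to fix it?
Bug: Row-level WHERE must come before GROUP BY in the clause order

Fix: Move the WHERE clause before GROUP BY

Corrected query:
SELECT customer, AVG(total) FROM orders WHERE total > 1626.99 GROUP BY customer

Result:
customer | AVG(total)
---------+-----------
Carol    | 1737.165  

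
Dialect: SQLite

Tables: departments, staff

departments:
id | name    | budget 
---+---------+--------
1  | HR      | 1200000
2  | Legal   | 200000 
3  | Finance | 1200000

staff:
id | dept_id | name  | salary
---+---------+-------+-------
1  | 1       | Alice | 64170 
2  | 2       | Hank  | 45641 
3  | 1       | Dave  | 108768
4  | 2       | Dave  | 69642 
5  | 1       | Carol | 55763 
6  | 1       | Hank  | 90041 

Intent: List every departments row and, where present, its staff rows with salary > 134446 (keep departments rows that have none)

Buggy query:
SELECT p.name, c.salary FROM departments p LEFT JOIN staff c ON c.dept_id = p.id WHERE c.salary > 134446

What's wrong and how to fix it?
Bug: Filtering c.salary in WHERE discards the NULL rows produced by LEFT JOIN, turning it into an inner join

Fix: Put 'c.salary > 134446' in the JOIN's ON clause instead of WHERE

Corrected query:
SELECT p.name, c.salary FROM departments p LEFT JOIN staff c ON c.dept_id = p.id AND c.salary > 134446

Result:
name    | salary
--------+-------
HR      | NULL  
Legal   | NULL  
Finance | NULL  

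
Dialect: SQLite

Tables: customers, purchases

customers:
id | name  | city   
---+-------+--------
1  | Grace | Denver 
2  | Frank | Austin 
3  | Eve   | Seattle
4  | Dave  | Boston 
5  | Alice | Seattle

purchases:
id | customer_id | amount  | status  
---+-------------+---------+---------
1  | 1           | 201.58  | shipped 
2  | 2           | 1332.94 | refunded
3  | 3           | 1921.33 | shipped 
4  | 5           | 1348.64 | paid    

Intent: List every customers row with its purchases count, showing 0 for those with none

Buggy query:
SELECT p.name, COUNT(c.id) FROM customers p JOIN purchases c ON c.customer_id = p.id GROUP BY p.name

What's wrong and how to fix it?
Bug: INNER JOIN drops customers rows that have no matching purchases rows

Fix: Use LEFT JOIN so parents without children still appear (COUNT(c.id) gives 0)

Corrected query:
SELECT p.name, COUNT(c.id) FROM customers p LEFT JOIN purchases c ON c.customer_id = p.id GROUP BY p.name

Result:
name  | COUNT(c.id)
------+------------
Alice | 1          
Dave  | 0          
Eve   | 1          
Frank | 1          
Grace | 1          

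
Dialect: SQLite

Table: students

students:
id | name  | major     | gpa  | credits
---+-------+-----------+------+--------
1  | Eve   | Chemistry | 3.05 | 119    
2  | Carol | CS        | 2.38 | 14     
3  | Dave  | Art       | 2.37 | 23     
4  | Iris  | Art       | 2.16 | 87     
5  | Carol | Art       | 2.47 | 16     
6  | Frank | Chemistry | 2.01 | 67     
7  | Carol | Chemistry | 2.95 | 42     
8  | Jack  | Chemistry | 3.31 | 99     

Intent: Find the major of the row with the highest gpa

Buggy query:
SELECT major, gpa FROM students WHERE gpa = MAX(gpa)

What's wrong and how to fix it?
Bug: WHERE is evaluated per row; an aggregate over the whole table isn't defined there

Fix: Use a subquery: WHERE gpa = (SELECT MAX(gpa) FROM students)

Corrected query:
SELECT major, gpa FROM students WHERE gpa = (SELECT MAX(gpa) FROM students)

Result:
major     | gpa 
----------+-----
Chemistry | 3.31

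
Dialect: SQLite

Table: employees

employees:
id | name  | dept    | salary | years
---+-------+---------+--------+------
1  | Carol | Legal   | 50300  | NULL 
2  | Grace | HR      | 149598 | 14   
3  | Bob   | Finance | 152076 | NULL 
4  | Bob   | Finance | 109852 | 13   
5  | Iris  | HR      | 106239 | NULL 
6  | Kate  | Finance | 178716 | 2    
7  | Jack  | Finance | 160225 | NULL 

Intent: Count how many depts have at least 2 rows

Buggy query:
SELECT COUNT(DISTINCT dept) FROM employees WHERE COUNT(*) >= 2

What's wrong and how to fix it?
Bug: COUNT(*) cannot appear in WHERE; the per-group count doesn't exist yet

Fix: Use a subquery that GROUPs and filters with HAVING, then count its rows

Corrected query:
SELECT COUNT(*) FROM (SELECT dept FROM employees GROUP BY dept HAVING COUNT(*) >= 2)

Result:
COUNT(*)
--------
2       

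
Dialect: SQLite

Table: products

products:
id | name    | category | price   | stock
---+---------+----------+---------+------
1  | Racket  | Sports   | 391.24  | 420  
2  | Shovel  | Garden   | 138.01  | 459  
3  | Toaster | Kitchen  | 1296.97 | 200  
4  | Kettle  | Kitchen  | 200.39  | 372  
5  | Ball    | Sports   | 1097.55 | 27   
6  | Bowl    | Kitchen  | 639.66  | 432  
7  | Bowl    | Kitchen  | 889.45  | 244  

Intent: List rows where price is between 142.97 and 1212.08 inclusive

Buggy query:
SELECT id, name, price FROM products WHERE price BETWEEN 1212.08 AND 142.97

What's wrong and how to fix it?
Bug: The bounds are reversed; BETWEEN a AND b requires a <= b to match anything

Fix: Write BETWEEN 142.97 AND 1212.08

Corrected query:
SELECT id, name, price FROM products WHERE price BETWEEN 142.97 AND 1212.08

Result:
id | name   | price  
---+--------+--------
1  | Racket | 391.24 
4  | Kettle | 200.39 
5  | Ball   | 1097.55
6  | Bowl   | 639.66 
7  | Bowl   | 889.45 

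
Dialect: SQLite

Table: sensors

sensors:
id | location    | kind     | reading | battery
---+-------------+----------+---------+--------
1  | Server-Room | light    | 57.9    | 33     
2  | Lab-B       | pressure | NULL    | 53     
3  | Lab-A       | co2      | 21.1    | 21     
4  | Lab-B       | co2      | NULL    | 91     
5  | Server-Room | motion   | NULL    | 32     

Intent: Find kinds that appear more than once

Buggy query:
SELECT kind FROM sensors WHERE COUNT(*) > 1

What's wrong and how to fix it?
Bug: WHERE can't reference COUNT(*); aggregates are computed after WHERE

Fix: Group first, then use HAVING for the count condition

Corrected query:
SELECT kind FROM sensors GROUP BY kind HAVING COUNT(*) > 1

Result:
kind
----
co2 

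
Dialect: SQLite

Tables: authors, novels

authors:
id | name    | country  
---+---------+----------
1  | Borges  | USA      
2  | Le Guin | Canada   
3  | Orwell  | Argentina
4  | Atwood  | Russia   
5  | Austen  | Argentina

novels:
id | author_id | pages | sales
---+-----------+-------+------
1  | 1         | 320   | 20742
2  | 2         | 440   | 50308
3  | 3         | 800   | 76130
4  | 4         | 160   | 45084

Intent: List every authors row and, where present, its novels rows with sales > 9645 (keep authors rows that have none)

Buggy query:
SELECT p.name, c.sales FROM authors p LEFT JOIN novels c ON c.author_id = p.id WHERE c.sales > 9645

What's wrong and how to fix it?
Bug: A WHERE condition on the right-hand table after LEFT JOIN drops unmatched parents

Fix: Move the right-table condition into the ON clause so unmatched parents are kept

Corrected query:
SELECT p.name, c.sales FROM authors p LEFT JOIN novels c ON c.author_id = p.id AND c.sales > 9645

Result:
name    | sales
--------+------
Borges  | 20742
Le Guin | 50308
Orwell  | 76130
Atwood  | 45084
Austen  | NULL 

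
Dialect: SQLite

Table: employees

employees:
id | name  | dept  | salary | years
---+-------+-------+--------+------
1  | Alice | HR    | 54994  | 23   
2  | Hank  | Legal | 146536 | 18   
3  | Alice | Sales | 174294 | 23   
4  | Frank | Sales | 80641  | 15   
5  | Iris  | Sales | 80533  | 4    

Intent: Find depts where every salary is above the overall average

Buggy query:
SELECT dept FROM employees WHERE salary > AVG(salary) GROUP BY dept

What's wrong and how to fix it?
Bug: WHERE evaluates per row before aggregation, so AVG() is unavailable

Fix: Use a subquery for AVG and a HAVING MIN(...) filter so the condition holds for every row in the group

Corrected query:
SELECT dept FROM employees GROUP BY dept HAVING MIN(salary) > (SELECT AVG(salary) FROM employees)

Result:
dept 
-----
Legal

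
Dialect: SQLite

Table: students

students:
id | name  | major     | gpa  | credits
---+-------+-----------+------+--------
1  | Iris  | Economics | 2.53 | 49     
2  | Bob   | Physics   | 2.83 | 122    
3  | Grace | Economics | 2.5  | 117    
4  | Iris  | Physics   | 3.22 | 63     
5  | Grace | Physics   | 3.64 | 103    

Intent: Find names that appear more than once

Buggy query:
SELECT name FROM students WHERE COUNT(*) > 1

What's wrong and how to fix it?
Bug: COUNT(*) is an aggregate and cannot be used in WHERE

Fix: Group first, then use HAVING for the count condition

Corrected query:
SELECT name FROM students GROUP BY name HAVING COUNT(*) > 1

Result:
name 
-----
Grace
Iris 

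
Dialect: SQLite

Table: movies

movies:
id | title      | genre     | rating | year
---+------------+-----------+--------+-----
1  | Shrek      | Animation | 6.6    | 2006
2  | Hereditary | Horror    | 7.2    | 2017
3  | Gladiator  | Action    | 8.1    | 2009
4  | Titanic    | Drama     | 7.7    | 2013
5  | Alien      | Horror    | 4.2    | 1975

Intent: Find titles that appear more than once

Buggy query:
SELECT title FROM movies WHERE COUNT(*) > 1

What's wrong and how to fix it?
Bug: WHERE can't reference COUNT(*); aggregates are computed after WHERE

Fix: Group first, then use HAVING for the count condition

Corrected query:
SELECT title FROM movies GROUP BY title HAVING COUNT(*) > 1

Result:
(no rows)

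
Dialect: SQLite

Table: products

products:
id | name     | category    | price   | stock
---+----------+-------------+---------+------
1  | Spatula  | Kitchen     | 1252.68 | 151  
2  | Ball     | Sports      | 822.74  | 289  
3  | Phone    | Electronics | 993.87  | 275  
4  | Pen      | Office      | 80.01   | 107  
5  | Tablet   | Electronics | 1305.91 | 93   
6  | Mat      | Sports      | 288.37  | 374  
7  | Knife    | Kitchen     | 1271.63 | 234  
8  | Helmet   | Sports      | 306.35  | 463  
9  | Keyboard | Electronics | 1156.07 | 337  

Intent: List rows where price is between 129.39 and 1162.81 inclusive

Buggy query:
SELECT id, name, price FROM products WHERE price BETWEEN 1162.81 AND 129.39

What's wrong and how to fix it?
Bug: BETWEEN expects the lower bound first; with 1162.81 AND 129.39 the range is empty

Fix: Swap the bounds so the smaller value comes first

Corrected query:
SELECT id, name, price FROM products WHERE price BETWEEN 129.39 AND 1162.81

Result:
id | name     | price  
---+----------+--------
2  | Ball     | 822.74 
3  | Phone    | 993.87 
6  | Mat      | 288.37 
8  | Helmet   | 306.35 
9  | Keyboard | 1156.07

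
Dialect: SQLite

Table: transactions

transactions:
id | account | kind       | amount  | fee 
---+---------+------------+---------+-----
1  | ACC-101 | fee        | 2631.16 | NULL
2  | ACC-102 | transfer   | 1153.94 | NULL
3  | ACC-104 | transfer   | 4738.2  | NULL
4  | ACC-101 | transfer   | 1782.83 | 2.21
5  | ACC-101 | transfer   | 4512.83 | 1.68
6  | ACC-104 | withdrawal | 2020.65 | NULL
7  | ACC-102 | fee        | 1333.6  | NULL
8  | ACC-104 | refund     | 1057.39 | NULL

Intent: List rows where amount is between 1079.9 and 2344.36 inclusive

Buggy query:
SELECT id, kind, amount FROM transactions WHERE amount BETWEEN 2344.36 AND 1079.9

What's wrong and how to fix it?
Bug: BETWEEN expects the lower bound first; with 2344.36 AND 1079.9 the range is empty

Fix: Write BETWEEN 1079.9 AND 2344.36

Corrected query:
SELECT id, kind, amount FROM transactions WHERE amount BETWEEN 1079.9 AND 2344.36

Result:
id | kind       | amount 
---+------------+--------
2  | transfer   | 1153.94
4  | transfer   | 1782.83
6  | withdrawal | 2020.65
7  | fee        | 1333.6 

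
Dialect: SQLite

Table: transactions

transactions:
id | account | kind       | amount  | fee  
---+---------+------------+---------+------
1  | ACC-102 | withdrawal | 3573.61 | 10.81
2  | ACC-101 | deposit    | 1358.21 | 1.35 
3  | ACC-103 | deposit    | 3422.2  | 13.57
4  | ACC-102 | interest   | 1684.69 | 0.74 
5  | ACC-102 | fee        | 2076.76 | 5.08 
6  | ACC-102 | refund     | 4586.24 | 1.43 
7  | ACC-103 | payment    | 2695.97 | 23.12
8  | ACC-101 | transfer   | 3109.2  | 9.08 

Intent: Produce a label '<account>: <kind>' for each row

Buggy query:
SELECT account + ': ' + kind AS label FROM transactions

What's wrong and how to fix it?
Bug: '+' is numeric addition; on text columns SQLite converts them to 0 instead of concatenating

Fix: Use the || operator for string concatenation

Corrected query:
SELECT account || ': ' || kind AS label FROM transactions

Result:
label              
-------------------
ACC-102: withdrawal
ACC-101: deposit   
ACC-103: deposit   
ACC-102: interest  
ACC-102: fee       
ACC-102: refund    
ACC-103: payment   
ACC-101: transfer  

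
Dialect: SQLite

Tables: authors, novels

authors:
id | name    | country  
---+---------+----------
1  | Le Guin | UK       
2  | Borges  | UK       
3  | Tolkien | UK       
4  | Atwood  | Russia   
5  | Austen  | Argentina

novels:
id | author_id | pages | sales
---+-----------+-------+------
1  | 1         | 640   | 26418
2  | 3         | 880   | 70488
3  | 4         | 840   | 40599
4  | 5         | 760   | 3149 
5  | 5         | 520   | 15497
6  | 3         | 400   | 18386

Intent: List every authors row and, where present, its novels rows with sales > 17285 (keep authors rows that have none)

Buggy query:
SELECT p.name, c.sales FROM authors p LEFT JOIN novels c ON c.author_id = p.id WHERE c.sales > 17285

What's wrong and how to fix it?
Bug: A WHERE condition on the right-hand table after LEFT JOIN drops unmatched parents

Fix: Move the right-table condition into the ON clause so unmatched parents are kept

Corrected query:
SELECT p.name, c.sales FROM authors p LEFT JOIN novels c ON c.author_id = p.id AND c.sales > 17285

Result:
name    | sales
--------+------
Le Guin | 26418
Borges  | NULL 
Tolkien | 18386
Tolkien | 70488
Atwood  | 40599
Austen  | NULL 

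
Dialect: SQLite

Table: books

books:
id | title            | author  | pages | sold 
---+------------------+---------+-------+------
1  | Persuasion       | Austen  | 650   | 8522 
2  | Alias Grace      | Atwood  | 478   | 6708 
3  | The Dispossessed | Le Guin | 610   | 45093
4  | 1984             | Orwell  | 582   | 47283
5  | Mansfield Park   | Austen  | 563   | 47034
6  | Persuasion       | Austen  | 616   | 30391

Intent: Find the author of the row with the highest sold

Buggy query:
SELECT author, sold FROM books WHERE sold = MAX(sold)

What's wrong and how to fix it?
Bug: MAX(sold) is an aggregate and cannot be used directly in WHERE

Fix: Wrap MAX in a scalar subquery so WHERE compares against a single value

Corrected query:
SELECT author, sold FROM books WHERE sold = (SELECT MAX(sold) FROM books)

Result:
author | sold 
-------+------
Orwell | 47283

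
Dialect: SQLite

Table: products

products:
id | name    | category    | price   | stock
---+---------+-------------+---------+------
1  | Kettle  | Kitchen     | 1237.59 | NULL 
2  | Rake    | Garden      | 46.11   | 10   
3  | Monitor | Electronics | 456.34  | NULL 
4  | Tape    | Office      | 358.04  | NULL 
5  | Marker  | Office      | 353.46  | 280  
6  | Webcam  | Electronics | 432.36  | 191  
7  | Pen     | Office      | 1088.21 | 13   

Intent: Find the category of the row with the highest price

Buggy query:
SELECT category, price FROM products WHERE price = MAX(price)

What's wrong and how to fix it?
Bug: MAX(price) is an aggregate and cannot be used directly in WHERE

Fix: Use a subquery: WHERE price = (SELECT MAX(price) FROM products)

Corrected query:
SELECT category, price FROM products WHERE price = (SELECT MAX(price) FROM products)

Result:
category | price  
---------+--------
Kitchen  | 1237.59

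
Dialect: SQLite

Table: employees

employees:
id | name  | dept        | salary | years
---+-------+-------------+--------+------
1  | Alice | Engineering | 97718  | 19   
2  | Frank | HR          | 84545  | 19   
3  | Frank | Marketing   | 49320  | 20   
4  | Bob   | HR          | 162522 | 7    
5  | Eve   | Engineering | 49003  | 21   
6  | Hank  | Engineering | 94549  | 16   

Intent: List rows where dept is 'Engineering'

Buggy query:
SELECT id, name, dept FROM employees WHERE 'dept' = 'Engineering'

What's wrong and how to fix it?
Bug: Single quotes denote string literals in SQL; the column name is being compared as a constant string

Fix: Reference the column as dept without single quotes

Corrected query:
SELECT id, name, dept FROM employees WHERE dept = 'Engineering'

Result:
id | name  | dept       
---+-------+------------
1  | Alice | Engineering
5  | Eve   | Engineering
6  | Hank  | Engineering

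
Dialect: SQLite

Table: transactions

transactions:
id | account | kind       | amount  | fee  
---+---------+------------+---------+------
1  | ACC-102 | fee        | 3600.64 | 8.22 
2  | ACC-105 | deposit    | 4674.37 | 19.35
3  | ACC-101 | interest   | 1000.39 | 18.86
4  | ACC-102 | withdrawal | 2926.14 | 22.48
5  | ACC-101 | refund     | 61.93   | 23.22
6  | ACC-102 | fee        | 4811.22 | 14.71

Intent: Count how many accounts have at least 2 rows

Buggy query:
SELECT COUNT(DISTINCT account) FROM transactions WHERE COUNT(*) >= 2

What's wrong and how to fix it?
Bug: COUNT(*) cannot appear in WHERE; the per-group count doesn't exist yet

Fix: Use a subquery that GROUPs and filters with HAVING, then count its rows

Corrected query:
SELECT COUNT(*) FROM (SELECT account FROM transactions GROUP BY account HAVING COUNT(*) >= 2)

Result:
COUNT(*)
--------
2       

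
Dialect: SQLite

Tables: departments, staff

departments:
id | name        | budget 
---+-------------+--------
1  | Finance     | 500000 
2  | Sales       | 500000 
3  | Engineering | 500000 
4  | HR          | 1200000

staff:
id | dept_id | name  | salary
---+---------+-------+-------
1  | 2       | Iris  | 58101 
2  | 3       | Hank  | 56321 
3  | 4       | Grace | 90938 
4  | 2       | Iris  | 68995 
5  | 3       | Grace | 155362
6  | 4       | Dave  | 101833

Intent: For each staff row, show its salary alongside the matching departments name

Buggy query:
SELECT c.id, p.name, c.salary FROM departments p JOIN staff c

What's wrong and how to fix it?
Bug: JOIN with no ON clause produces a cartesian product; every staff row pairs with every departments row

Fix: Add ON c.dept_id = p.id to the JOIN

Corrected query:
SELECT c.id, p.name, c.salary FROM departments p JOIN staff c ON c.dept_id = p.id

Result:
id | name        | salary
---+-------------+-------
1  | Sales       | 58101 
2  | Engineering | 56321 
3  | HR          | 90938 
4  | Sales       | 68995 
5  | Engineering | 155362
6  | HR          | 101833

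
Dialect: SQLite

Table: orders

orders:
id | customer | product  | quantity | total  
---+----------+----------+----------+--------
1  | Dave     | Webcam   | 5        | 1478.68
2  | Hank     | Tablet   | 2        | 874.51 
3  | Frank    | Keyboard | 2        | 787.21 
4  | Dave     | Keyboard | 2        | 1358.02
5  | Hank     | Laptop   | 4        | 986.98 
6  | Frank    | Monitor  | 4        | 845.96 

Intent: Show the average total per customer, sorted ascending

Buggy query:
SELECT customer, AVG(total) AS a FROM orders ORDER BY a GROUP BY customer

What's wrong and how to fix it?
Bug: GROUP BY must precede ORDER BY

Fix: Move ORDER BY to the end, after GROUP BY

Corrected query:
SELECT customer, AVG(total) AS a FROM orders GROUP BY customer ORDER BY a

Result:
customer | a      
---------+--------
Frank    | 816.585
Hank     | 930.745
Dave     | 1418.35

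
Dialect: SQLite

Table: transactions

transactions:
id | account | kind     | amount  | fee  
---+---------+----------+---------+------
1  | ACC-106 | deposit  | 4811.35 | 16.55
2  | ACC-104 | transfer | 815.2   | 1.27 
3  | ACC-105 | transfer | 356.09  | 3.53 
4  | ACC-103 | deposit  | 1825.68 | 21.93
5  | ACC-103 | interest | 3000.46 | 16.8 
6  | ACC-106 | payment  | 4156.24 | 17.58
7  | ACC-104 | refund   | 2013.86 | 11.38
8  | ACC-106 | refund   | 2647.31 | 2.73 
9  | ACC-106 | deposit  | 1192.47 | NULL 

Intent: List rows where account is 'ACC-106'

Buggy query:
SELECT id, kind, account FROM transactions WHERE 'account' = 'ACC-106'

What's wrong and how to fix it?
Bug: 'account' in single quotes is a string literal, not the column; the comparison is literal-vs-literal and never true

Fix: Reference the column as account without single quotes

Corrected query:
SELECT id, kind, account FROM transactions WHERE account = 'ACC-106'

Result:
id | kind    | account
---+---------+--------
1  | deposit | ACC-106
6  | payment | ACC-106
8  | refund  | ACC-106
9  | deposit | ACC-106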